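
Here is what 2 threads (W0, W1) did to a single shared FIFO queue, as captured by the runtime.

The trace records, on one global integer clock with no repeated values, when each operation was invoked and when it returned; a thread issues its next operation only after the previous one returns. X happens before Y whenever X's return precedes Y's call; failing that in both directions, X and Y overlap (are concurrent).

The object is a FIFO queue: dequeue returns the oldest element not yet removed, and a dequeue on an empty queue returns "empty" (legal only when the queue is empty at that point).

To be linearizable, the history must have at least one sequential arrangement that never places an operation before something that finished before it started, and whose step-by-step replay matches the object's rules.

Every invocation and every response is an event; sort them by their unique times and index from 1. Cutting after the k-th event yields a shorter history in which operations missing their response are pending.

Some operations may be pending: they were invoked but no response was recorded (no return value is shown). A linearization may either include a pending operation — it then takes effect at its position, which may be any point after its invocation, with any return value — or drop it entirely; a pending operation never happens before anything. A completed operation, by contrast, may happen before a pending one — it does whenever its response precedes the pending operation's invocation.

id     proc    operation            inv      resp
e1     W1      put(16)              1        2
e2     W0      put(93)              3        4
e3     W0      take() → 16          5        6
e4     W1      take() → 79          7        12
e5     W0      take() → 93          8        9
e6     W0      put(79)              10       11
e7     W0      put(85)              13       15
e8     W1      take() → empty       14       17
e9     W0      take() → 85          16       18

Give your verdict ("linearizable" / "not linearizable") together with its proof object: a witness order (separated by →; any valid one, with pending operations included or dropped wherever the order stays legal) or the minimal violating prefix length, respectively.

after step 1 (e1 put(16)): queue <16>
after step 2 (e2 put(93)): queue <16,93>
after step 3 (e3 take() → 16): queue <93>
after step 4 (e5 take() → 93): queue <>
after step 5 (e6 put(79)): queue <79>
after step 6 (e4 take() → 79): queue <>
after step 7 (e7 put(85)): queue <85>
after step 8 (e9 take() → 85): queue <>
after step 9 (e8 take() → empty): queue <>

linearizable — witness: e1 → e2 → e3 → e5 → e6 → e4 → e7 → e9 → e8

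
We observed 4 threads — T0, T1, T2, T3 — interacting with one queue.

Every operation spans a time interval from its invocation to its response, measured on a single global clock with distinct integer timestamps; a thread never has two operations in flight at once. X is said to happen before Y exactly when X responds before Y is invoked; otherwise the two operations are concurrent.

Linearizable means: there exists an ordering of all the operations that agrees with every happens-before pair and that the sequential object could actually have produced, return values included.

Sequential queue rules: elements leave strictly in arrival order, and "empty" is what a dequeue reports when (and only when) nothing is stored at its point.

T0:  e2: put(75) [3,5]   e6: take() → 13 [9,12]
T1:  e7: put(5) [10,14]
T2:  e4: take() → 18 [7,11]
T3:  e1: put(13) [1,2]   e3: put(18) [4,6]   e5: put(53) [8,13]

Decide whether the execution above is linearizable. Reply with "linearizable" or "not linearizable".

linearizable

one valid linearization: e1, e3, e2, e5, e6, e4, e7
after step 1 (e1 put(13)): queue <13>
after step 2 (e3 put(18)): queue <13,18>
after step 3 (e2 put(75)): queue <13,18,75>
after step 4 (e5 put(53)): queue <13,18,75,53>
after step 5 (e6 take() → 13): queue <18,75,53>
after step 6 (e4 take() → 18): queue <75,53>
after step 7 (e7 put(5)): queue <75,53,5>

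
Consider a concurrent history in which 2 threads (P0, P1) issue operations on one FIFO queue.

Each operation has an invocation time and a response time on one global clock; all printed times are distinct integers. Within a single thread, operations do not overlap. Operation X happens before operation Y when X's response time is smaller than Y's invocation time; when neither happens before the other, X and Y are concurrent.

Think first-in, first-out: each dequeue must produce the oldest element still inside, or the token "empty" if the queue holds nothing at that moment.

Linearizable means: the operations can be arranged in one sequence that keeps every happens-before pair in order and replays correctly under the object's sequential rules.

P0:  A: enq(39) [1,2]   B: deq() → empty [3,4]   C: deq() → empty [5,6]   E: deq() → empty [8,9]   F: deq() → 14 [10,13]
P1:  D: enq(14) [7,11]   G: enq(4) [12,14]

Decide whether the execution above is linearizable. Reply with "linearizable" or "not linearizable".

cut after 3 events: linearizable; cut after 4 events (B responds, time 4): not linearizable
the sole real-time-consistent order of 2 completed operations fails the FIFO queue replay
one such order, A, B, breaks at step 2 where B deq() → empty is illegal

not linearizable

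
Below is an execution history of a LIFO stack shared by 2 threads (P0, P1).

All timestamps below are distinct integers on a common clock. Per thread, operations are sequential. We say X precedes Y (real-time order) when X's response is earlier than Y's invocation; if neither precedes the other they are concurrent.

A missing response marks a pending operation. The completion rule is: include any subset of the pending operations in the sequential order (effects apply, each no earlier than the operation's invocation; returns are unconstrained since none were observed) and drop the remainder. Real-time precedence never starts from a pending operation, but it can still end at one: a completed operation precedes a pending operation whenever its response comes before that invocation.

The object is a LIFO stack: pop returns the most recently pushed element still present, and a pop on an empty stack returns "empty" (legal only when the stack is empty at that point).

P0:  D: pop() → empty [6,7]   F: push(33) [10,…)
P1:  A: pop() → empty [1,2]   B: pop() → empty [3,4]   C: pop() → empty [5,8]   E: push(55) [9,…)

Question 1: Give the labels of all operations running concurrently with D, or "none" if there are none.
D runs from 6 to 7; window-overlapping ops are concurrent
A [1,2]: before
B [3,4]: before
C [5,8]: concurrent
E [9,…): after
F [10,…): after

C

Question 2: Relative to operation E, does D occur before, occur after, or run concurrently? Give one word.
D spans [6,7], E spans [9,…)
resp(D)=7 < inv(E)=9

before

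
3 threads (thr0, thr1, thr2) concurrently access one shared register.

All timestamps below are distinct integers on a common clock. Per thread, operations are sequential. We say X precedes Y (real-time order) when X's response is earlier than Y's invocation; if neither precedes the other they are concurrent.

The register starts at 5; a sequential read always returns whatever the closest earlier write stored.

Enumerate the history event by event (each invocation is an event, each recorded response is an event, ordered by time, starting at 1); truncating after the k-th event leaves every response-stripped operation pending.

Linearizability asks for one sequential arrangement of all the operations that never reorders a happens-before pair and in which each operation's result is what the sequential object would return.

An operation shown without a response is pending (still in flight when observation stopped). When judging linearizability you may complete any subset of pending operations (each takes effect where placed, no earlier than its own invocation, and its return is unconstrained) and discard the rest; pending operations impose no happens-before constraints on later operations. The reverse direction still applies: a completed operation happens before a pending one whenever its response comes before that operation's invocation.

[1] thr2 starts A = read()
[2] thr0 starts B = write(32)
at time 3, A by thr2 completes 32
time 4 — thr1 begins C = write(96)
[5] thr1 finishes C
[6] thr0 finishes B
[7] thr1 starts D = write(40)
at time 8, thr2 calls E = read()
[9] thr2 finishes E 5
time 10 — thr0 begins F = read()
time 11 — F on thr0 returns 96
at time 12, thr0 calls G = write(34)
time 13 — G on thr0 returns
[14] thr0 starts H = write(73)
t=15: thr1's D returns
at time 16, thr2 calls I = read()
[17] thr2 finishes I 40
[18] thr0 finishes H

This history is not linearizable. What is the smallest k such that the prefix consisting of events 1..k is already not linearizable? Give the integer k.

a valid linearization of events 1..8 exists, for instance B, A, C:
step 1: B write(32) — value 32
step 2: A read() → 32 — value 32
step 3: C write(96) — value 96
once event 9 joins (E's response, time 9), exhaustive search finds no witness
no escape via the 1 pending operation (D): every completion choice fails
for example A, B, C, E (pending dropped) fails at step 1: A read() → 32 is not legal there
for example A, C, B, E (pending dropped) fails at step 1: A read() → 32 is not legal there

9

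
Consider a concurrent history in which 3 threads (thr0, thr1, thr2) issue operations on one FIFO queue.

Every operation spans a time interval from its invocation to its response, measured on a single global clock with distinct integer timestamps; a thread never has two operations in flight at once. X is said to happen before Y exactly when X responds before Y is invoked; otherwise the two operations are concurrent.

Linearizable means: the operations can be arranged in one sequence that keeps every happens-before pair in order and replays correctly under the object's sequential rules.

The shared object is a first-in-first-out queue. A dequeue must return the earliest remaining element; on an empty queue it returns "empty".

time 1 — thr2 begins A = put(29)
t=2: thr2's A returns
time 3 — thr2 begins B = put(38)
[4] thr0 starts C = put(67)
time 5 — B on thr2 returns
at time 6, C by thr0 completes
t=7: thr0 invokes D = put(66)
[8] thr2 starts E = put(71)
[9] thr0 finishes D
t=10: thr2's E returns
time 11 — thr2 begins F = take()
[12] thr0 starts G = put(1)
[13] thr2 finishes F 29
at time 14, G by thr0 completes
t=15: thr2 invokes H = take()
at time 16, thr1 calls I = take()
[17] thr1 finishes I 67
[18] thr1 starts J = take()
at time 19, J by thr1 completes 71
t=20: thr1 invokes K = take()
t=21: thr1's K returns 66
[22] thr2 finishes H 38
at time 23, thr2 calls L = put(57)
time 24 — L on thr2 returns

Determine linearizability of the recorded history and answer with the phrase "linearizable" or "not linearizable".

witness order: A, B, C, E, D, F, G, H, I, J, K, L
step 1: A put(29) — queue <29>
step 2: B put(38) — queue <29,38>
step 3: C put(67) — queue <29,38,67>
step 4: E put(71) — queue <29,38,67,71>
step 5: D put(66) — queue <29,38,67,71,66>
step 6: F take() → 29 — queue <38,67,71,66>
step 7: G put(1) — queue <38,67,71,66,1>
step 8: H take() → 38 — queue <67,71,66,1>
step 9: I take() → 67 — queue <71,66,1>
step 10: J take() → 71 — queue <66,1>
step 11: K take() → 66 — queue <1>
step 12: L put(57) — queue <1,57>

linearizable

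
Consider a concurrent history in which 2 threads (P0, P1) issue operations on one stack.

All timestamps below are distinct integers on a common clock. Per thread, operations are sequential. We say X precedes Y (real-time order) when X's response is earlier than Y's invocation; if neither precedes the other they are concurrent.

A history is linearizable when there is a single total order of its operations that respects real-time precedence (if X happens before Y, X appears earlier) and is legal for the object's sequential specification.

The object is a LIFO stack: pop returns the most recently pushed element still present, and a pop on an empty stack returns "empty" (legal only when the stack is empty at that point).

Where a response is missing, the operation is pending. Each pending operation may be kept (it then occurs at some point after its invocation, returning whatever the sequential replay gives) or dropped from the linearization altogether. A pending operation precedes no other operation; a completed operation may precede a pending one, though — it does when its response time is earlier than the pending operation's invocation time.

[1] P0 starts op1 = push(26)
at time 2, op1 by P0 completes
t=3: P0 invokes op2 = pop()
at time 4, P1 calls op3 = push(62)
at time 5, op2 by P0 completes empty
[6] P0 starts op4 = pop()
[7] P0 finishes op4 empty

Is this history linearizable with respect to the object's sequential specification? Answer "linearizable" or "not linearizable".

through event 4 a valid linearization exists; event 5 (op2 responding at time 5) ends that
exactly one order of the 2 completed ops respects real time; the stack replay fails
include/drop combinations of the 1 pending operation (op3) were all tried; none helps
one such order, op1, op2 (pending dropped), breaks at step 2 where op2 pop() → empty is illegal

not linearizable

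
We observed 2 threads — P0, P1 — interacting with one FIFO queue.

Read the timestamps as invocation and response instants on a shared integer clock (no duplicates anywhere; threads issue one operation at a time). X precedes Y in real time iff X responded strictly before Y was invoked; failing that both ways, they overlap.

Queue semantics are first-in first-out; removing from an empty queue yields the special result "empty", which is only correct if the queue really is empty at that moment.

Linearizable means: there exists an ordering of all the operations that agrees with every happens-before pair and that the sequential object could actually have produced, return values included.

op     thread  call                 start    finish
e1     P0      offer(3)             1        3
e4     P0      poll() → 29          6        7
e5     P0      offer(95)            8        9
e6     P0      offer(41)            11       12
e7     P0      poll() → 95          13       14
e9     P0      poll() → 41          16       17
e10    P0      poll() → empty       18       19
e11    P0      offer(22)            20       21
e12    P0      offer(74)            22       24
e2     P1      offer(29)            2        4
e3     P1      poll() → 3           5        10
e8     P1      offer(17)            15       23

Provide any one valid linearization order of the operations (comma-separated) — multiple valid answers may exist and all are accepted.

e1, e2, e3, e4, e5, e6, e7, e9, e10, e8, e11, e12

step 1: e1 offer(3) — queue <3>
step 2: e2 offer(29) — queue <3,29>
step 3: e3 poll() → 3 — queue <29>
step 4: e4 poll() → 29 — queue <>
step 5: e5 offer(95) — queue <95>
step 6: e6 offer(41) — queue <95,41>
step 7: e7 poll() → 95 — queue <41>
step 8: e9 poll() → 41 — queue <>
step 9: e10 poll() → empty — queue <>
step 10: e8 offer(17) — queue <17>
step 11: e11 offer(22) — queue <17,22>
step 12: e12 offer(74) — queue <17,22,74>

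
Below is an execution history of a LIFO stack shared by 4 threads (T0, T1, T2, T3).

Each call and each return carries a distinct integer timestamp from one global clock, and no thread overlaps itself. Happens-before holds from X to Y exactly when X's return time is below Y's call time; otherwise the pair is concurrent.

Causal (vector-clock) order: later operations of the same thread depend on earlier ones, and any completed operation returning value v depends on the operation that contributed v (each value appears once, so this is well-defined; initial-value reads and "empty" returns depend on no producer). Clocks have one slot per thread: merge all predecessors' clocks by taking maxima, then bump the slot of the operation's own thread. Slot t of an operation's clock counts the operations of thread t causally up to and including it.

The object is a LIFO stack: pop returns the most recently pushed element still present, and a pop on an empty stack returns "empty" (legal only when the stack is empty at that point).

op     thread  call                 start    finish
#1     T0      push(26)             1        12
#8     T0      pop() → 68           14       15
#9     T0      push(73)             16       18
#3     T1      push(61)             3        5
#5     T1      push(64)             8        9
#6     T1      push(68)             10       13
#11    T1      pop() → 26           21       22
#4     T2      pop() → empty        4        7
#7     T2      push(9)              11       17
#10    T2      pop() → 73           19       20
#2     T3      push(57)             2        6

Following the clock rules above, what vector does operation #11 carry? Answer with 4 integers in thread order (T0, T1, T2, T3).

(1, 4, 0, 0)

#2 (invocation 2): nothing precedes it; T3's component alone gives (0, 0, 0, 1)
#4 (invocation 4): nothing precedes it; T2's component alone gives (0, 0, 1, 0)
#3 (invocation 3): nothing precedes it; T1's component alone gives (0, 1, 0, 0)
#1 (invocation 1): nothing precedes it; T0's component alone gives (1, 0, 0, 0)
merge at #7 (invoked 11): VC(#4)=(0, 0, 1, 0), own-thread bump on T2 → (0, 0, 2, 0)
merge at #5 (invoked 8): VC(#3)=(0, 1, 0, 0), own-thread bump on T1 → (0, 2, 0, 0)
merge at #6 (invoked 10): VC(#5)=(0, 2, 0, 0), own-thread bump on T1 → (0, 3, 0, 0)
merge at #11 (invoked 21): VC(#1)=(1, 0, 0, 0), VC(#6)=(0, 3, 0, 0), own-thread bump on T1 → (1, 4, 0, 0)
merge at #8 (invoked 14): VC(#1)=(1, 0, 0, 0), VC(#6)=(0, 3, 0, 0), own-thread bump on T0 → (2, 3, 0, 0)
merge at #9 (invoked 16): VC(#8)=(2, 3, 0, 0), own-thread bump on T0 → (3, 3, 0, 0)
merge at #10 (invoked 19): VC(#7)=(0, 0, 2, 0), VC(#9)=(3, 3, 0, 0), own-thread bump on T2 → (3, 3, 3, 0)
target: VC(#11) = (1, 4, 0, 0)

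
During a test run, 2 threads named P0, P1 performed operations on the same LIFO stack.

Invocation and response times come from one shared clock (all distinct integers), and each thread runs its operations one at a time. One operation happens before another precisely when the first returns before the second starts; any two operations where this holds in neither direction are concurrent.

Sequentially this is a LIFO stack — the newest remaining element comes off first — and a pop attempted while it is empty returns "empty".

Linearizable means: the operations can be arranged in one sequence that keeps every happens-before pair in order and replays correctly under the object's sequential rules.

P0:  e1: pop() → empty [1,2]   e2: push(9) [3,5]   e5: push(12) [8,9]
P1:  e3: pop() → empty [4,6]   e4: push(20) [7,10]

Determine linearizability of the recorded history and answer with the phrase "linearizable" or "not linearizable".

linearizable

witness order: e1, e3, e2, e4, e5
1. e1 pop() → empty, leaving stack <>
2. e3 pop() → empty, leaving stack <>
3. e2 push(9), leaving stack <9>
4. e4 push(20), leaving stack <9,20>
5. e5 push(12), leaving stack <9,20,12>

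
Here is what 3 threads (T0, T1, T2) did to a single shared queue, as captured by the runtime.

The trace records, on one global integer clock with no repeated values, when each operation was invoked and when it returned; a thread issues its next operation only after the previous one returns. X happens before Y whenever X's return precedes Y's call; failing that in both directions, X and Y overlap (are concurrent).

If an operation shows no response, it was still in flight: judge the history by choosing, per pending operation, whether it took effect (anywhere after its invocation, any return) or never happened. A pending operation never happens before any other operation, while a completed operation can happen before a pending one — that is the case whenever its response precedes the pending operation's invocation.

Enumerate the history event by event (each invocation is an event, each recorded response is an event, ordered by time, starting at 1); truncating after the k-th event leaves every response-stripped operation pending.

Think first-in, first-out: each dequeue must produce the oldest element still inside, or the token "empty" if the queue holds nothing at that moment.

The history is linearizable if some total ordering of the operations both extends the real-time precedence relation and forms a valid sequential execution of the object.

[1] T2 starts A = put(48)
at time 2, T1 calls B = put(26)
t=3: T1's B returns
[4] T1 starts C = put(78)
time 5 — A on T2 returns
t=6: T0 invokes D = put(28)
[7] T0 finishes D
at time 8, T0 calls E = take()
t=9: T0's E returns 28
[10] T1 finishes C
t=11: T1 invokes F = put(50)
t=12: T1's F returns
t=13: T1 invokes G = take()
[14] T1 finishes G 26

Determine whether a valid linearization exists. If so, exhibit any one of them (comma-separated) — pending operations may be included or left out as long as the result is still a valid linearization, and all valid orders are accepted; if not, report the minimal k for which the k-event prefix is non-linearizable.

not linearizable — minimal violating prefix: 9 events

cut after 8 events: linearizable; cut after 9 events (E responds, time 9): not linearizable
the 4 completed operations admit 2 real-time orders; each fails the queue replay
no escape via the 1 pending operation (C): every completion choice fails
for example A, B, D, E (pending dropped) fails at step 4: E take() → 28 is not legal there
for example B, A, D, E (pending dropped) fails at step 4: E take() → 28 is not legal there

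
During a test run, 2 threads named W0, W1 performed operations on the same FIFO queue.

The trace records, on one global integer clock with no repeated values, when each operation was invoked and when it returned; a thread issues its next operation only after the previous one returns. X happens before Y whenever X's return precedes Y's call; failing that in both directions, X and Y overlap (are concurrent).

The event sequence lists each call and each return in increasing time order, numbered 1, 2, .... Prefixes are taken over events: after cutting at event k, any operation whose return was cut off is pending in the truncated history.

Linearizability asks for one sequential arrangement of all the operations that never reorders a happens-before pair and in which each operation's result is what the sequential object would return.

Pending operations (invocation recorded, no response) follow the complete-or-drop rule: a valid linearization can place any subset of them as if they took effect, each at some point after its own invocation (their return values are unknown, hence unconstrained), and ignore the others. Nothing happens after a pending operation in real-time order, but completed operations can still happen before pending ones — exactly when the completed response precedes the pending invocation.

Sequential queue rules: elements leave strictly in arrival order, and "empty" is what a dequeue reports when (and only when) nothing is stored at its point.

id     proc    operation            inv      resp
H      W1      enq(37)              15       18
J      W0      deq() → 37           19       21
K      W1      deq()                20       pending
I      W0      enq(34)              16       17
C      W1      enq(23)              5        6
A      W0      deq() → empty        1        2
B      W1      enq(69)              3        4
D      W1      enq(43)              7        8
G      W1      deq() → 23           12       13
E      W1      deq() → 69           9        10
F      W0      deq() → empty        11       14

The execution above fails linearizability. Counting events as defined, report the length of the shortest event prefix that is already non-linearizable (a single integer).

14

a valid linearization of events 1..13 exists, for instance A, B, C, D, E, G:
after step 1 (A deq() → empty): queue <>
after step 2 (B enq(69)): queue <69>
after step 3 (C enq(23)): queue <69,23>
after step 4 (D enq(43)): queue <69,23,43>
after step 5 (E deq() → 69): queue <23,43>
after step 6 (G deq() → 23): queue <43>
once event 14 joins (F's response, time 14), exhaustive search finds no witness
take A, B, C, D, E, F, G: step 6 already fails, because F deq() → empty cannot occur there
take A, B, C, D, E, G, F: step 7 already fails, because F deq() → empty cannot occur there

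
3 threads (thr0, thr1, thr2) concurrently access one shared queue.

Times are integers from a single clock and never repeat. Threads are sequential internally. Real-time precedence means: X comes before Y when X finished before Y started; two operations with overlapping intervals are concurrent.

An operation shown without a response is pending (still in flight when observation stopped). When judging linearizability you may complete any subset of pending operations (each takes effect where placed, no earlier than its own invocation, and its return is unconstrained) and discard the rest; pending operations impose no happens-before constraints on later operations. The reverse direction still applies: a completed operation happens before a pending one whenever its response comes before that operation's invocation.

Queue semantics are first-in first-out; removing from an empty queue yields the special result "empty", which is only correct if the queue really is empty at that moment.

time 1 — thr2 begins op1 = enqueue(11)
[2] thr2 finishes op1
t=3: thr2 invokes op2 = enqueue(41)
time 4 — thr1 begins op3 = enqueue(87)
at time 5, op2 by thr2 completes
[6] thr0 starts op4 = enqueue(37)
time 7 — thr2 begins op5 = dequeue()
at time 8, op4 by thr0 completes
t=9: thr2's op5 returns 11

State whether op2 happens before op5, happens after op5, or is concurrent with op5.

op2 spans [3,5], op5 spans [7,9]
resp(op2)=5 < inv(op5)=7

before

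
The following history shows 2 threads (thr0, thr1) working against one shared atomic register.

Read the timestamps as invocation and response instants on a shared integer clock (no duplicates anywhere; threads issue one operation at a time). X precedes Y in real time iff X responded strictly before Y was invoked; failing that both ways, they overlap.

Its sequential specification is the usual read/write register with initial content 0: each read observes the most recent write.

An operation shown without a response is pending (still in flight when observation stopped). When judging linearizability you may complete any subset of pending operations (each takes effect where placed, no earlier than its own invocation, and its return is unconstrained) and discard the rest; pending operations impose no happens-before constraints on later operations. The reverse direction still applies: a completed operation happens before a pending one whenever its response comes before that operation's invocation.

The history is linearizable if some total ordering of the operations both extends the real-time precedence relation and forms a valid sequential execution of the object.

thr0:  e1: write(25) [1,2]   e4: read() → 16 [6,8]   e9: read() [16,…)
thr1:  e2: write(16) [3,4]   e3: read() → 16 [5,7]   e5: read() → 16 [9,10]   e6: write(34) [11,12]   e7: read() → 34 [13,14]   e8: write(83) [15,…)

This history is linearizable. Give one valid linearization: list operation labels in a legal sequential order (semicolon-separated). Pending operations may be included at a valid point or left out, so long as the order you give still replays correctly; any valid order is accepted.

e1; e2; e3; e4; e5; e6; e7

after step 1 (e1 write(25)): value 25
after step 2 (e2 write(16)): value 16
after step 3 (e3 read() → 16): value 16
after step 4 (e4 read() → 16): value 16
after step 5 (e5 read() → 16): value 16
after step 6 (e6 write(34)): value 34
after step 7 (e7 read() → 34): value 34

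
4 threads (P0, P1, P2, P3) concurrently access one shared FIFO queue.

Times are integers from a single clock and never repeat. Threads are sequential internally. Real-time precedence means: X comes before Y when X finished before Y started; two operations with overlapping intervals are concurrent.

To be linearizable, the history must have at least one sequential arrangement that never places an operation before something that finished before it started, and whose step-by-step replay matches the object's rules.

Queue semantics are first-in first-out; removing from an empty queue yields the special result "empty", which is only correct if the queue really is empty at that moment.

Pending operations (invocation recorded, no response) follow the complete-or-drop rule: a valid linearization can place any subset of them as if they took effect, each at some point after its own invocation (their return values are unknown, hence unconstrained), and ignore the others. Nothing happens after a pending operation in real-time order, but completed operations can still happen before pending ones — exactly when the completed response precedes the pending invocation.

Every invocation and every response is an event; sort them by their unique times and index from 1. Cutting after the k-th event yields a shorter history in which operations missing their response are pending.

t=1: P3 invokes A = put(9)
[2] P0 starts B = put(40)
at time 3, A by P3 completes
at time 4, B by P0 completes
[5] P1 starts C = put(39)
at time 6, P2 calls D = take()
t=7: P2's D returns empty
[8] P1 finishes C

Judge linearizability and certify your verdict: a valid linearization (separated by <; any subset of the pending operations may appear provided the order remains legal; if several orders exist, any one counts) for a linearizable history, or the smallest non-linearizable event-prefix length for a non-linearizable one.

the violation lands at event 7, D's response at time 7: events 1..6 linearize, events 1..7 do not
all 2 real-time-respecting orders fail — 3 completed FIFO queue operations, no legal replay
no completion choice of the 1 pending operation (C) rescues it — every subset was tried
take A, B, D (pending dropped): step 3 already fails, because D take() → empty cannot occur there
take B, A, D (pending dropped): step 3 already fails, because D take() → empty cannot occur there

not linearizable — minimal violating prefix: 7 events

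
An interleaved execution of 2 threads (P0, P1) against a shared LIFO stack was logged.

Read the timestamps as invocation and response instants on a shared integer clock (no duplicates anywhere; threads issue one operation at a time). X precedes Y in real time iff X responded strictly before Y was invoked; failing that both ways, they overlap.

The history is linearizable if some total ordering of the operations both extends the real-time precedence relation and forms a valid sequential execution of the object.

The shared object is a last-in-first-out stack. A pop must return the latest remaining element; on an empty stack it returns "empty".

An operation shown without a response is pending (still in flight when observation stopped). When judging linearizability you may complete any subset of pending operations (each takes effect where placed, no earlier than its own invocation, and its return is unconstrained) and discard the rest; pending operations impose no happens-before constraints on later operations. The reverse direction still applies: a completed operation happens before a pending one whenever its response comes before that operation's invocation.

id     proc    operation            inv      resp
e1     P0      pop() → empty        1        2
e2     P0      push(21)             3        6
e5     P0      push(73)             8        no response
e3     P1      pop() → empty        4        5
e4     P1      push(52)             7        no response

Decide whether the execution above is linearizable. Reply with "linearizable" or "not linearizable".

one valid linearization: e1, e3, e2
1. e1 pop() → empty, leaving stack <>
2. e3 pop() → empty, leaving stack <>
3. e2 push(21), leaving stack <21>

linearizable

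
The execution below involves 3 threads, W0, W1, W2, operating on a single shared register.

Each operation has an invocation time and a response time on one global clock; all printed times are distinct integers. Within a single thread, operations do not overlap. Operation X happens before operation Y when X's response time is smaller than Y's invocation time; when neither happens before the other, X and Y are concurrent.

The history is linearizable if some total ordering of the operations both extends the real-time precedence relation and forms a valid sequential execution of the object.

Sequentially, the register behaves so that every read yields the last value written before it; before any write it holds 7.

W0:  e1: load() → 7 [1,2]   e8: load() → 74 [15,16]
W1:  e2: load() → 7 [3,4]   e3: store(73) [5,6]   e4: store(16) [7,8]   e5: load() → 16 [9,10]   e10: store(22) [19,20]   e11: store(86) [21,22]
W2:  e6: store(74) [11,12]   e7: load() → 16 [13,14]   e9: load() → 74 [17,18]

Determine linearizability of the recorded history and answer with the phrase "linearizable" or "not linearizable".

already the first 14 events (up to e7's response at time 14) admit no linearization; the first 13 still do
exactly one order of the 7 completed ops respects real time; the register replay fails
e.g. e1, e2, e3, e4, e5, e6, e7: illegal at step 7, since e7 load() → 16 cannot apply there

not linearizable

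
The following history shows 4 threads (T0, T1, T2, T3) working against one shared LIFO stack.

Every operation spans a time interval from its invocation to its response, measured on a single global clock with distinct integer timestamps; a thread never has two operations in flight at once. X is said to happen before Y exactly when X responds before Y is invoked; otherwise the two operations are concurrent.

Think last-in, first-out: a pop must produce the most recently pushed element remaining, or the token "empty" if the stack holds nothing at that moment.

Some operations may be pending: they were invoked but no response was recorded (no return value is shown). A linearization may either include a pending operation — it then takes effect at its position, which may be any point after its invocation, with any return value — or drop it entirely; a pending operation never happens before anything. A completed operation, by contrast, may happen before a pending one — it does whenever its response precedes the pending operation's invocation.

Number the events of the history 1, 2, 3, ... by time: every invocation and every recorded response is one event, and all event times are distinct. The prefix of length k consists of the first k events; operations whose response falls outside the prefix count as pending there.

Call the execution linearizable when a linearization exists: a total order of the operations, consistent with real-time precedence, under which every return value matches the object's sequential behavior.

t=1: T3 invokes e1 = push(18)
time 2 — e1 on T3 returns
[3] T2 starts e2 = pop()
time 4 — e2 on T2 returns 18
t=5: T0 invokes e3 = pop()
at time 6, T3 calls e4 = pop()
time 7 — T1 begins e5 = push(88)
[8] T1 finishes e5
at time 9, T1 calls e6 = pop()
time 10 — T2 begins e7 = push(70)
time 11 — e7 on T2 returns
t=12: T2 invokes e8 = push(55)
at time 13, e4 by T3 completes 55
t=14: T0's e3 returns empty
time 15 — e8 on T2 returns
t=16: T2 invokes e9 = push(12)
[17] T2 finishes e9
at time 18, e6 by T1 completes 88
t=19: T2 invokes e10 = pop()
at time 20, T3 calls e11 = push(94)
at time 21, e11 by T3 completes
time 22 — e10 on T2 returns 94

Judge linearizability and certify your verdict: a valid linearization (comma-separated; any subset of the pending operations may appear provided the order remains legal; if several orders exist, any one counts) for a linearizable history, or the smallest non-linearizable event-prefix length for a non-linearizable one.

linearizable — witness: e1, e2, e3, e5, e6, e7, e8, e4, e9, e11, e10

after step 1 (e1 push(18)): stack <18>
after step 2 (e2 pop() → 18): stack <>
after step 3 (e3 pop() → empty): stack <>
after step 4 (e5 push(88)): stack <88>
after step 5 (e6 pop() → 88): stack <>
after step 6 (e7 push(70)): stack <70>
after step 7 (e8 push(55)): stack <70,55>
after step 8 (e4 pop() → 55): stack <70>
after step 9 (e9 push(12)): stack <70,12>
after step 10 (e11 push(94)): stack <70,12,94>
after step 11 (e10 pop() → 94): stack <70,12>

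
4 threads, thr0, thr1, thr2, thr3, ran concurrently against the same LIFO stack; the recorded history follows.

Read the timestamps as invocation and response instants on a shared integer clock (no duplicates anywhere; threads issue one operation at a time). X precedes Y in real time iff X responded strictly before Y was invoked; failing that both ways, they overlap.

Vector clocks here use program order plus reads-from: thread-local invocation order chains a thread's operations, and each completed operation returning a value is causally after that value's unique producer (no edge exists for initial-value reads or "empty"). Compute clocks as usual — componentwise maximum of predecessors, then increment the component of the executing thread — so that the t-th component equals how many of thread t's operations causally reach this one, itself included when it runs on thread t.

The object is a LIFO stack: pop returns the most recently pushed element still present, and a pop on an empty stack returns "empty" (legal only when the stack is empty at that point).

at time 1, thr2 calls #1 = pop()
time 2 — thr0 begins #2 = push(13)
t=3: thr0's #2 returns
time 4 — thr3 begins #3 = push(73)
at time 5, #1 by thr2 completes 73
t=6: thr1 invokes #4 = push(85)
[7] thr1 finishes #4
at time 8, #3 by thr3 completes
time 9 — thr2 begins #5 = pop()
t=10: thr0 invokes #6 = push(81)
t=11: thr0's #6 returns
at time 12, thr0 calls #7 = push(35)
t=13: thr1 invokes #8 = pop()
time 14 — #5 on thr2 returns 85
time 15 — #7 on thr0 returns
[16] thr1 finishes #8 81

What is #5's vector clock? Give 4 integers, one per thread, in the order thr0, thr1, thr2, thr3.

VC(#3, invoked at 4): no causal predecessors; +1 on thr3 → (0, 0, 0, 1)
VC(#4, invoked at 6): no causal predecessors; +1 on thr1 → (0, 1, 0, 0)
VC(#2, invoked at 2): no causal predecessors; +1 on thr0 → (1, 0, 0, 0)
#1, invoked 1, takes VC(#3)=(0, 0, 0, 1) under max, adds 1 for thr2 → (0, 0, 1, 1)
#6, invoked 10, takes VC(#2)=(1, 0, 0, 0) under max, adds 1 for thr0 → (2, 0, 0, 0)
#7, invoked 12, takes VC(#6)=(2, 0, 0, 0) under max, adds 1 for thr0 → (3, 0, 0, 0)
#5, invoked 9, takes VC(#1)=(0, 0, 1, 1), VC(#4)=(0, 1, 0, 0) under max, adds 1 for thr2 → (0, 1, 2, 1)
#8, invoked 13, takes VC(#4)=(0, 1, 0, 0), VC(#6)=(2, 0, 0, 0) under max, adds 1 for thr1 → (2, 2, 0, 0)
target: VC(#5) = (0, 1, 2, 1)

(0, 1, 2, 1)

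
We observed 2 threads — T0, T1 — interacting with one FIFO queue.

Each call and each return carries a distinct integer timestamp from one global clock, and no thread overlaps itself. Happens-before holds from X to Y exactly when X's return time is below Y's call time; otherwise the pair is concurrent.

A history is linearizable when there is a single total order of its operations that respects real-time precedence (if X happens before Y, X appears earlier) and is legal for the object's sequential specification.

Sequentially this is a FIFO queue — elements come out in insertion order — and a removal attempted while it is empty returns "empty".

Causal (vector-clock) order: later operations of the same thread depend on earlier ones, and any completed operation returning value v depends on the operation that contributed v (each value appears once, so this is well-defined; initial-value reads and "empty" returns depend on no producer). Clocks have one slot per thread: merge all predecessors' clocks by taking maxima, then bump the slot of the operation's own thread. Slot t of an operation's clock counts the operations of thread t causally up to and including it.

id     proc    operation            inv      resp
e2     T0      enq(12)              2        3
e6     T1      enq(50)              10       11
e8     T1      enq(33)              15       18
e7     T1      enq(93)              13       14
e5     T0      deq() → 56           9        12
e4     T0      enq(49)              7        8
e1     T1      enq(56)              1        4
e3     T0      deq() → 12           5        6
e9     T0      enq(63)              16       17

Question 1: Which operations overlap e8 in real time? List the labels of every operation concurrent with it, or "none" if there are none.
e8 spans [15,18]: anything still running between times 15 and 18 counts as concurrent
e1 [1,4]: before
e2 [2,3]: before
e3 [5,6]: before
e4 [7,8]: before
e5 [9,12]: before
e6 [10,11]: before
e7 [13,14]: before
e9 [16,17]: concurrent

e9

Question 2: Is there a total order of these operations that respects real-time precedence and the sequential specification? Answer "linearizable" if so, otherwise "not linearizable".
a witness: e2, e1, e3, e4, e5, e6, e7, e8, e9
after step 1 (e2 enq(12)): queue <12>
after step 2 (e1 enq(56)): queue <12,56>
after step 3 (e3 deq() → 12): queue <56>
after step 4 (e4 enq(49)): queue <56,49>
after step 5 (e5 deq() → 56): queue <49>
after step 6 (e6 enq(50)): queue <49,50>
after step 7 (e7 enq(93)): queue <49,50,93>
after step 8 (e8 enq(33)): queue <49,50,93,33>
after step 9 (e9 enq(63)): queue <49,50,93,33,63>

linearizable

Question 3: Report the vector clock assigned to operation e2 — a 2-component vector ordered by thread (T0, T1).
e1 (invocation 1): nothing precedes it; T1's component alone gives (0, 1)
e2 (invocation 2): nothing precedes it; T0's component alone gives (1, 0)
merge at e6 (invoked 10): VC(e1)=(0, 1), own-thread bump on T1 → (0, 2)
merge at e3 (invoked 5): VC(e2)=(1, 0), own-thread bump on T0 → (2, 0)
merge at e7 (invoked 13): VC(e6)=(0, 2), own-thread bump on T1 → (0, 3)
merge at e4 (invoked 7): VC(e3)=(2, 0), own-thread bump on T0 → (3, 0)
merge at e8 (invoked 15): VC(e7)=(0, 3), own-thread bump on T1 → (0, 4)
merge at e5 (invoked 9): VC(e1)=(0, 1), VC(e4)=(3, 0), own-thread bump on T0 → (4, 1)
merge at e9 (invoked 16): VC(e5)=(4, 1), own-thread bump on T0 → (5, 1)
target: VC(e2) = (1, 0)

(1, 0)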